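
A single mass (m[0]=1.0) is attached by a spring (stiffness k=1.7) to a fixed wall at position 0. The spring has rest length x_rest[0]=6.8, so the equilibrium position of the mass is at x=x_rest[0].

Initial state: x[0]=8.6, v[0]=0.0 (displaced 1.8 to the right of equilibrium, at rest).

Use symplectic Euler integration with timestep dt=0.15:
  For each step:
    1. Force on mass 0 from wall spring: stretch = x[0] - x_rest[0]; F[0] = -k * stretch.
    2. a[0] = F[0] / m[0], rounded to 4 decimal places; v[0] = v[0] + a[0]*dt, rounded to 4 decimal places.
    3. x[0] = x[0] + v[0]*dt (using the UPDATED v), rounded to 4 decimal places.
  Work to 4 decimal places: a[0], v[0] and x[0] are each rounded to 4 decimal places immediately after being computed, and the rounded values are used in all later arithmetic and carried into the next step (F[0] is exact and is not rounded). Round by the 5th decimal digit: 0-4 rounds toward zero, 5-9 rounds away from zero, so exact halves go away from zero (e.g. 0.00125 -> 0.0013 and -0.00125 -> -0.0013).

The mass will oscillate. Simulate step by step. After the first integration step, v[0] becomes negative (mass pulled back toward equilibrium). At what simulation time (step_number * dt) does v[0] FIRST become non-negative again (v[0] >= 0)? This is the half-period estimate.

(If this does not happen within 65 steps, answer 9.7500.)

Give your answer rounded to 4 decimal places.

Step 0: x=[8.6000] v=[0.0000]
Step 1: x=[8.5312] v=[-0.4590]
Step 2: x=[8.3961] v=[-0.9005]
Step 3: x=[8.2000] v=[-1.3075]
Step 4: x=[7.9503] v=[-1.6645]
Step 5: x=[7.6566] v=[-1.9578]
Step 6: x=[7.3302] v=[-2.1762]
Step 7: x=[6.9835] v=[-2.3114]
Step 8: x=[6.6298] v=[-2.3582]
Step 9: x=[6.2826] v=[-2.3148]
Step 10: x=[5.9552] v=[-2.1829]
Step 11: x=[5.6601] v=[-1.9675]
Step 12: x=[5.4086] v=[-1.6768]
Step 13: x=[5.2103] v=[-1.3220]
Step 14: x=[5.0728] v=[-0.9166]
Step 15: x=[5.0014] v=[-0.4762]
Step 16: x=[4.9988] v=[-0.0176]
Step 17: x=[5.0651] v=[0.4417]
First v>=0 after going negative at step 17, time=2.5500

Answer: 2.5500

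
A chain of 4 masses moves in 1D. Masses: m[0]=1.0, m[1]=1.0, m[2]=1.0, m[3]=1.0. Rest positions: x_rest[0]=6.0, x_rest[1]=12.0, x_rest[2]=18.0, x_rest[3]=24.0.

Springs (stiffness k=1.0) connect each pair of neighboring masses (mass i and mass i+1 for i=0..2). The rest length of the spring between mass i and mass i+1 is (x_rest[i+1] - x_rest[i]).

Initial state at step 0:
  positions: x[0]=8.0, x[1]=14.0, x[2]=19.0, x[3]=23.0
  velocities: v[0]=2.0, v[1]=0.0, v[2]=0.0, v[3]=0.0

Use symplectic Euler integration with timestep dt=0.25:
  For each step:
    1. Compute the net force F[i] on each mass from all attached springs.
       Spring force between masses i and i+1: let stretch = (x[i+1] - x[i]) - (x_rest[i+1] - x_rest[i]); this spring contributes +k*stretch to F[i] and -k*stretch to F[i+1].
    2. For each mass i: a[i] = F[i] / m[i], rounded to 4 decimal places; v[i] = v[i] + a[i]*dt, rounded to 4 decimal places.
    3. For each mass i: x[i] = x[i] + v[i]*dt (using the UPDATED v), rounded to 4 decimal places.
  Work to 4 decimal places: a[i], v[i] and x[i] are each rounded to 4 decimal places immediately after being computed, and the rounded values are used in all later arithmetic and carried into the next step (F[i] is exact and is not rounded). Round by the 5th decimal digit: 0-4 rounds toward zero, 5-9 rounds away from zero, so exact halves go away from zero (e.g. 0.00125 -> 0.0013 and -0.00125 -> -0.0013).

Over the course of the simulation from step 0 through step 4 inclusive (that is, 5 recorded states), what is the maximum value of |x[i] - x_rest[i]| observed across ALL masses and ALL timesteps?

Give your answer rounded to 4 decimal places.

Answer: 3.6552

Derivation:
Step 0: x=[8.0000 14.0000 19.0000 23.0000] v=[2.0000 0.0000 0.0000 0.0000]
Step 1: x=[8.5000 13.9375 18.9375 23.1250] v=[2.0000 -0.2500 -0.2500 0.5000]
Step 2: x=[8.9649 13.8477 18.8242 23.3633] v=[1.8594 -0.3594 -0.4531 0.9531]
Step 3: x=[9.3599 13.7637 18.6836 23.6929] v=[1.5801 -0.3360 -0.5625 1.3183]
Step 4: x=[9.6552 13.7120 18.5486 24.0844] v=[1.1811 -0.2070 -0.5402 1.5660]
Max displacement = 3.6552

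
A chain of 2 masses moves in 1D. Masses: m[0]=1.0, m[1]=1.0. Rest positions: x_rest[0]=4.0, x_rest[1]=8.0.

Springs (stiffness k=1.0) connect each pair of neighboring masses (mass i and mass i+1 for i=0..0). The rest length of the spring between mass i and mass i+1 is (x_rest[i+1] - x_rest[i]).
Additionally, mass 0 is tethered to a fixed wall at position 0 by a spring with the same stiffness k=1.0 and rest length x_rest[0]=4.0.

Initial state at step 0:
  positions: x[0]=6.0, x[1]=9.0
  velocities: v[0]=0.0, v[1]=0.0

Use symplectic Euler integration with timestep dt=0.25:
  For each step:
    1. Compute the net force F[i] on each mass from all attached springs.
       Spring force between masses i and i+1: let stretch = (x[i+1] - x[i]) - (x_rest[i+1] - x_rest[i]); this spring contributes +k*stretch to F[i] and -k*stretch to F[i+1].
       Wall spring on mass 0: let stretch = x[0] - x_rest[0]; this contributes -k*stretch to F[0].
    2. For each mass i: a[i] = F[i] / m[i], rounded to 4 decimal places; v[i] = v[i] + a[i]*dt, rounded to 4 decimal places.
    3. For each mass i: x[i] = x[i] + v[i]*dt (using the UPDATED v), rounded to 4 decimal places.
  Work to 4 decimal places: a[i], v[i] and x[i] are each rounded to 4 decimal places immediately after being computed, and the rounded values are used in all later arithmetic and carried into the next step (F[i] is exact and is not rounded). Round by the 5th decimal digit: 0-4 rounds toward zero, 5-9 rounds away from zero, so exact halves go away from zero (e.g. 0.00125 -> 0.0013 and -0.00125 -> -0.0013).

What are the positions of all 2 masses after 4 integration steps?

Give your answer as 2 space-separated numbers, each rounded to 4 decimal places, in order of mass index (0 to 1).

Step 0: x=[6.0000 9.0000] v=[0.0000 0.0000]
Step 1: x=[5.8125 9.0625] v=[-0.7500 0.2500]
Step 2: x=[5.4649 9.1719] v=[-1.3906 0.4375]
Step 3: x=[5.0074 9.2996] v=[-1.8301 0.5108]
Step 4: x=[4.5052 9.4091] v=[-2.0089 0.4378]

Answer: 4.5052 9.4091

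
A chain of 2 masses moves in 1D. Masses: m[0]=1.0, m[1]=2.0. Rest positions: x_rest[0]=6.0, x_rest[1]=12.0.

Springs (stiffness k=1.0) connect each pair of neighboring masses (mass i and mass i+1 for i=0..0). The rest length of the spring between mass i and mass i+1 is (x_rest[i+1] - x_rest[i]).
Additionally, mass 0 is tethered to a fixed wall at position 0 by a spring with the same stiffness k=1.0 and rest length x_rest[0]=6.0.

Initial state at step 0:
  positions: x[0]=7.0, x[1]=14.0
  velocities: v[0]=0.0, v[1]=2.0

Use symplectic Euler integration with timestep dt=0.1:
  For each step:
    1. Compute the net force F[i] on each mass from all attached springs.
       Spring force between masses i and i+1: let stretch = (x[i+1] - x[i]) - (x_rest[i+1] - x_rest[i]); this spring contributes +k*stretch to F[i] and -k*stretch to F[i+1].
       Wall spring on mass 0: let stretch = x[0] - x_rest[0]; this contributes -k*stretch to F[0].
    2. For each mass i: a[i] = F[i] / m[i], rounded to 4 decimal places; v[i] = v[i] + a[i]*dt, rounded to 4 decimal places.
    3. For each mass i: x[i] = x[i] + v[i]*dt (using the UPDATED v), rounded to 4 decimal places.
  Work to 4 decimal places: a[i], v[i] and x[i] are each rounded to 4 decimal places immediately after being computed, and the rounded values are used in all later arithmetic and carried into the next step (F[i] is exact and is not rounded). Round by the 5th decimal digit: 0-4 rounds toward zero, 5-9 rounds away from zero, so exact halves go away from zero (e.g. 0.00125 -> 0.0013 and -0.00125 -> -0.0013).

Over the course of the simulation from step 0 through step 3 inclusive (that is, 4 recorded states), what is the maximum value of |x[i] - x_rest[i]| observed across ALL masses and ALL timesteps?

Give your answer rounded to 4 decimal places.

Answer: 2.5661

Derivation:
Step 0: x=[7.0000 14.0000] v=[0.0000 2.0000]
Step 1: x=[7.0000 14.1950] v=[0.0000 1.9500]
Step 2: x=[7.0020 14.3840] v=[0.0195 1.8903]
Step 3: x=[7.0078 14.5661] v=[0.0575 1.8212]
Max displacement = 2.5661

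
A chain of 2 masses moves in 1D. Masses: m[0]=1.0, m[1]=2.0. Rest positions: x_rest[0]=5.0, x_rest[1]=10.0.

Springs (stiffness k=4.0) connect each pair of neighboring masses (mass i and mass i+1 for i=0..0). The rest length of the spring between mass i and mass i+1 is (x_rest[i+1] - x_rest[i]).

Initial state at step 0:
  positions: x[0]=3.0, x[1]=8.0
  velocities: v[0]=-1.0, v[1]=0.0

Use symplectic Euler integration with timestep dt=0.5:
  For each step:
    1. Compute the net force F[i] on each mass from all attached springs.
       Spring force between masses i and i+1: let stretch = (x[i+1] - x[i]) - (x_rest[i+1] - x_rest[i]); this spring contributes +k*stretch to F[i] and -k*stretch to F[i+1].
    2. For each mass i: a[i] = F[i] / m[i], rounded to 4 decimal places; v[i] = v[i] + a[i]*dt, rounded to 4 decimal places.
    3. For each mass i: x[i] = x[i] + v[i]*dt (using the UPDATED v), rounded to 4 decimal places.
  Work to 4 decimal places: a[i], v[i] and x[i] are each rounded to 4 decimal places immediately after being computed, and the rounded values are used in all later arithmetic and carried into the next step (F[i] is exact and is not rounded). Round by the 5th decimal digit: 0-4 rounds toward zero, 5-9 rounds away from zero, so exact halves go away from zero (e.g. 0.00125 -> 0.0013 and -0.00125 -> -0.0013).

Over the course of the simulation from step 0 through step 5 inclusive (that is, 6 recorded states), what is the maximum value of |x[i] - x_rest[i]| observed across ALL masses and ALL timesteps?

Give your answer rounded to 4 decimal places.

Step 0: x=[3.0000 8.0000] v=[-1.0000 0.0000]
Step 1: x=[2.5000 8.0000] v=[-1.0000 0.0000]
Step 2: x=[2.5000 7.7500] v=[0.0000 -0.5000]
Step 3: x=[2.7500 7.3750] v=[0.5000 -0.7500]
Step 4: x=[2.6250 7.1875] v=[-0.2500 -0.3750]
Step 5: x=[2.0625 7.2188] v=[-1.1250 0.0625]
Max displacement = 2.9375

Answer: 2.9375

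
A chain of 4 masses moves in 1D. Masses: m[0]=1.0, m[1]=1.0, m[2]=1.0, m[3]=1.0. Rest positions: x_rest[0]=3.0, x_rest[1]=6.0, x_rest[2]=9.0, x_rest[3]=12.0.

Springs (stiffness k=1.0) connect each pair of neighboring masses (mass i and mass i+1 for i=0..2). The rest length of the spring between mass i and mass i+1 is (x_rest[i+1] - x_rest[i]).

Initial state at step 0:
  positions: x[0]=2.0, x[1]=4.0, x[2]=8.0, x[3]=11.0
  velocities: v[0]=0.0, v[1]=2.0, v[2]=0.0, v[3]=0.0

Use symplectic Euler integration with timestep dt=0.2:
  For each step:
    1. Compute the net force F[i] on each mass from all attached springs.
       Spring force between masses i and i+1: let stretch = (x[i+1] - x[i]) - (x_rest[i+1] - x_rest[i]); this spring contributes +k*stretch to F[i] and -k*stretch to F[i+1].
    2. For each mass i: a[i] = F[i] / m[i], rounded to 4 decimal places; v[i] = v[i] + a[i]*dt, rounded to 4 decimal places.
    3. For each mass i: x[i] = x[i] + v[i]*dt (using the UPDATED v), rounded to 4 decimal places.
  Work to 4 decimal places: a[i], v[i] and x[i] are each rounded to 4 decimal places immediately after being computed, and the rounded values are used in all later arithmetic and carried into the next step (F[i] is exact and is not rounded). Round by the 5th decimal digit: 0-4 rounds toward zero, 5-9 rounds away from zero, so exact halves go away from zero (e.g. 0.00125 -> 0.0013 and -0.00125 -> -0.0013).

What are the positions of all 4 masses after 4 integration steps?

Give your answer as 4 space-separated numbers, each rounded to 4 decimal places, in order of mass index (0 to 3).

Answer: 1.8167 5.9670 7.8345 10.9819

Derivation:
Step 0: x=[2.0000 4.0000 8.0000 11.0000] v=[0.0000 2.0000 0.0000 0.0000]
Step 1: x=[1.9600 4.4800 7.9600 11.0000] v=[-0.2000 2.4000 -0.2000 0.0000]
Step 2: x=[1.9008 4.9984 7.9024 10.9984] v=[-0.2960 2.5920 -0.2880 -0.0080]
Step 3: x=[1.8455 5.5091 7.8525 10.9930] v=[-0.2765 2.5533 -0.2496 -0.0272]
Step 4: x=[1.8167 5.9670 7.8345 10.9819] v=[-0.1438 2.2893 -0.0902 -0.0553]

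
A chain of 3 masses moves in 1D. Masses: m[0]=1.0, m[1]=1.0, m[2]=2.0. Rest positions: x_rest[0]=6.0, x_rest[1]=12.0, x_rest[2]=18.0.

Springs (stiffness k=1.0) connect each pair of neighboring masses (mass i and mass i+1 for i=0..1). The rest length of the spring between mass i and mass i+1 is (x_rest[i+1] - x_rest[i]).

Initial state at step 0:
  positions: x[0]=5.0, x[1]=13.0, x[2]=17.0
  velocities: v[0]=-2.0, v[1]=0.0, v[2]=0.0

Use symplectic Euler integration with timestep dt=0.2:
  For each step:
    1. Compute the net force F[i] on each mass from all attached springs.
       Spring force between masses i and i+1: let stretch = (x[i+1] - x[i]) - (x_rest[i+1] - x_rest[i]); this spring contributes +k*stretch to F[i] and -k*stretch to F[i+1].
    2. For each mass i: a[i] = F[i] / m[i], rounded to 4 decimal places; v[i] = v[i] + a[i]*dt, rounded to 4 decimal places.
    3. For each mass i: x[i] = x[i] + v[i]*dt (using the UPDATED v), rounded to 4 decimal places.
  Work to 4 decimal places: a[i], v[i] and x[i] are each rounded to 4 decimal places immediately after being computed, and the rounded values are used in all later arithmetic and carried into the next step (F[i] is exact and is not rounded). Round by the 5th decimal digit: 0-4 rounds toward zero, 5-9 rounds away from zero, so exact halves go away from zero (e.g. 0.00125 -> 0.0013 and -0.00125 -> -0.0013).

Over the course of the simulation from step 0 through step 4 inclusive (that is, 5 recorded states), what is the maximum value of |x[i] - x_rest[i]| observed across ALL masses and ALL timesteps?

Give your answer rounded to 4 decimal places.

Step 0: x=[5.0000 13.0000 17.0000] v=[-2.0000 0.0000 0.0000]
Step 1: x=[4.6800 12.8400 17.0400] v=[-1.6000 -0.8000 0.2000]
Step 2: x=[4.4464 12.5216 17.1160] v=[-1.1680 -1.5920 0.3800]
Step 3: x=[4.2958 12.0640 17.2201] v=[-0.7530 -2.2882 0.5206]
Step 4: x=[4.2159 11.5019 17.3411] v=[-0.3994 -2.8106 0.6050]
Max displacement = 1.7841

Answer: 1.7841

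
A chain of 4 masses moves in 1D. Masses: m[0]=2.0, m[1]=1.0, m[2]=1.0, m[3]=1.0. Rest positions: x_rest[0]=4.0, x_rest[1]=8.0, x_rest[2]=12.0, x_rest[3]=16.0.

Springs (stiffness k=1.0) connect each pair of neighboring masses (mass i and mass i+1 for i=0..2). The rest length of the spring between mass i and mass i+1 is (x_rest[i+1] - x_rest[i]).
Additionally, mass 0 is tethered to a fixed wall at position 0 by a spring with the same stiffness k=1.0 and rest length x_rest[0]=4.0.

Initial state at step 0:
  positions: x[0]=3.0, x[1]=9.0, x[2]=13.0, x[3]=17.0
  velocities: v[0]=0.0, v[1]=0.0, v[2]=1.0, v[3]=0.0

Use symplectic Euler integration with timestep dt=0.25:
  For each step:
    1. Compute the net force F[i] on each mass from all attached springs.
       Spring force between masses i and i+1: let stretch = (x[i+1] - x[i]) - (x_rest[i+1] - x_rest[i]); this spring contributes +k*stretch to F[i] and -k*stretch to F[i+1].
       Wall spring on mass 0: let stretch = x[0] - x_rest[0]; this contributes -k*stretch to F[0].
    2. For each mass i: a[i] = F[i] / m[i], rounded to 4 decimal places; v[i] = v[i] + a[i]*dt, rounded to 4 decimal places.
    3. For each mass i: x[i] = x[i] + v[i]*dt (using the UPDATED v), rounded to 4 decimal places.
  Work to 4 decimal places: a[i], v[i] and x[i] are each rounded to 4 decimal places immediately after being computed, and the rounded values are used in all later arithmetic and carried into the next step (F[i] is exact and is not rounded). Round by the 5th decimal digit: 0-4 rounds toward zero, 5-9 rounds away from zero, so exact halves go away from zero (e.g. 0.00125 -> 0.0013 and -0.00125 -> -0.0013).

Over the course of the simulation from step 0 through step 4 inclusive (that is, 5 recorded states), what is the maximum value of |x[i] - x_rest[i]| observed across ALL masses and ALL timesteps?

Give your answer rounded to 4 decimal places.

Step 0: x=[3.0000 9.0000 13.0000 17.0000] v=[0.0000 0.0000 1.0000 0.0000]
Step 1: x=[3.0938 8.8750 13.2500 17.0000] v=[0.3750 -0.5000 1.0000 0.0000]
Step 2: x=[3.2715 8.6621 13.4610 17.0156] v=[0.7109 -0.8516 0.8438 0.0625]
Step 3: x=[3.5155 8.4122 13.5942 17.0591] v=[0.9758 -0.9995 0.5327 0.1739]
Step 4: x=[3.8026 8.1802 13.6201 17.1360] v=[1.1485 -0.9282 0.1034 0.3077]
Max displacement = 1.6201

Answer: 1.6201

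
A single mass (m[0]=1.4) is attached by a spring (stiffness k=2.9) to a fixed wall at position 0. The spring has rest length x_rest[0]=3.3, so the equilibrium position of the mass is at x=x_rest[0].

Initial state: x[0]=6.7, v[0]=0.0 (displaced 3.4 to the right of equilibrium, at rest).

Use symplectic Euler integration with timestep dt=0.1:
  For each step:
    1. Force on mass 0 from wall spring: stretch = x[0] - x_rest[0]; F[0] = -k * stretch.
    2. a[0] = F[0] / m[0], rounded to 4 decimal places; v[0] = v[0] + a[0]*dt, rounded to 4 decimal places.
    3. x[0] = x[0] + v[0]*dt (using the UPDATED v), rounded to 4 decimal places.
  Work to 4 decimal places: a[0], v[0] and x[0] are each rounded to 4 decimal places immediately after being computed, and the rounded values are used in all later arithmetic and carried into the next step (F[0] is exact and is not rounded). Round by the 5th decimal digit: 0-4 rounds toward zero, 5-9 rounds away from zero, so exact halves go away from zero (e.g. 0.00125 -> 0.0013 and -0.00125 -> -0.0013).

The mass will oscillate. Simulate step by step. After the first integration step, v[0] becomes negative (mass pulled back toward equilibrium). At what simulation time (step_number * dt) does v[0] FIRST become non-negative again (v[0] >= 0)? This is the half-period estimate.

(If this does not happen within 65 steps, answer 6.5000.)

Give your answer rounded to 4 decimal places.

Step 0: x=[6.7000] v=[0.0000]
Step 1: x=[6.6296] v=[-0.7043]
Step 2: x=[6.4902] v=[-1.3940]
Step 3: x=[6.2847] v=[-2.0548]
Step 4: x=[6.0174] v=[-2.6731]
Step 5: x=[5.6938] v=[-3.2360]
Step 6: x=[5.3206] v=[-3.7319]
Step 7: x=[4.9056] v=[-4.1505]
Step 8: x=[4.4573] v=[-4.4831]
Step 9: x=[3.9850] v=[-4.7228]
Step 10: x=[3.4985] v=[-4.8647]
Step 11: x=[3.0079] v=[-4.9058]
Step 12: x=[2.5234] v=[-4.8453]
Step 13: x=[2.0550] v=[-4.6844]
Step 14: x=[1.6124] v=[-4.4265]
Step 15: x=[1.2047] v=[-4.0769]
Step 16: x=[0.8404] v=[-3.6429]
Step 17: x=[0.5271] v=[-3.1334]
Step 18: x=[0.2712] v=[-2.5590]
Step 19: x=[0.0780] v=[-1.9316]
Step 20: x=[-0.0484] v=[-1.2642]
Step 21: x=[-0.1055] v=[-0.5706]
Step 22: x=[-0.0920] v=[0.1348]
First v>=0 after going negative at step 22, time=2.2000

Answer: 2.2000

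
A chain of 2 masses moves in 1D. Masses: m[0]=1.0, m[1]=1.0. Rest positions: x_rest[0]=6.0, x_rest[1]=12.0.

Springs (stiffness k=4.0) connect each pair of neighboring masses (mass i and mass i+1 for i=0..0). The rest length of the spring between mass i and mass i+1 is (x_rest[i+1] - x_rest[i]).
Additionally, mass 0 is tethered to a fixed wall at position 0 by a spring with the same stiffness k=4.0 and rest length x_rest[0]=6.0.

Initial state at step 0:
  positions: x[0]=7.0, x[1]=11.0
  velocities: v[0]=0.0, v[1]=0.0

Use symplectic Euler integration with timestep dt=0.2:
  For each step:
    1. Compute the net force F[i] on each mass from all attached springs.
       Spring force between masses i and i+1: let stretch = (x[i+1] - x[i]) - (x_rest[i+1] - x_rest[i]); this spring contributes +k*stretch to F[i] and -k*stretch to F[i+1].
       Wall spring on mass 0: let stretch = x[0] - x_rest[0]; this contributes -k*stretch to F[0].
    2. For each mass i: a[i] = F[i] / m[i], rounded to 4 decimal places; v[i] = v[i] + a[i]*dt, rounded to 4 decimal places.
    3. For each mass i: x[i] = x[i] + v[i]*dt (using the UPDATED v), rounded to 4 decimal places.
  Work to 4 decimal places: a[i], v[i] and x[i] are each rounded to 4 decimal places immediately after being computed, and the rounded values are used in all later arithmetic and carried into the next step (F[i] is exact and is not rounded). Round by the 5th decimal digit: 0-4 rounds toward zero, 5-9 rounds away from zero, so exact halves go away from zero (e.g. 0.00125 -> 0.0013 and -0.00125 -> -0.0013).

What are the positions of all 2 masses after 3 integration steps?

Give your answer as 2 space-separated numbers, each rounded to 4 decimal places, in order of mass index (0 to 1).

Step 0: x=[7.0000 11.0000] v=[0.0000 0.0000]
Step 1: x=[6.5200 11.3200] v=[-2.4000 1.6000]
Step 2: x=[5.7648 11.8320] v=[-3.7760 2.5600]
Step 3: x=[5.0580 12.3332] v=[-3.5341 2.5062]

Answer: 5.0580 12.3332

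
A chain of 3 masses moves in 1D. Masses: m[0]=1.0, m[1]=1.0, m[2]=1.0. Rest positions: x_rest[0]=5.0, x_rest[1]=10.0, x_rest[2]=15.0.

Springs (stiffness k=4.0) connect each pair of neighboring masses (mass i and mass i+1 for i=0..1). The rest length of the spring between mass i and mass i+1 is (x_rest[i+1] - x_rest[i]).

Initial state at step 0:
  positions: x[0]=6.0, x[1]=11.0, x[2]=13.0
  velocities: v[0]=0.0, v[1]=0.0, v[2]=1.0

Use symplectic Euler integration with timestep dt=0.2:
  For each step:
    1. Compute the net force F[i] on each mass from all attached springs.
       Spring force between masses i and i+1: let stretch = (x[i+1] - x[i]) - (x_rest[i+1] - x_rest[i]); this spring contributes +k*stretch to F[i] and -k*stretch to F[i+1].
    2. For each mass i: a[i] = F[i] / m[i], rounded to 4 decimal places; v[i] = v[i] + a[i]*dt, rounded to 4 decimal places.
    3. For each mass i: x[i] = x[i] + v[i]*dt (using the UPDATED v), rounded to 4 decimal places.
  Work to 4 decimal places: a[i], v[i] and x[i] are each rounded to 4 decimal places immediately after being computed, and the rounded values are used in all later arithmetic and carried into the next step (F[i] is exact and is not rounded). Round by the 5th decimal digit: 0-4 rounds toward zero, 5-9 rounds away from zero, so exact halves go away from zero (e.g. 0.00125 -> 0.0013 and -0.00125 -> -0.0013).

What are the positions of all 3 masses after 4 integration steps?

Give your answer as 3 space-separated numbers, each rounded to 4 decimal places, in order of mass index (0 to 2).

Step 0: x=[6.0000 11.0000 13.0000] v=[0.0000 0.0000 1.0000]
Step 1: x=[6.0000 10.5200 13.6800] v=[0.0000 -2.4000 3.4000]
Step 2: x=[5.9232 9.8224 14.6544] v=[-0.3840 -3.4880 4.8720]
Step 3: x=[5.6703 9.2740 15.6557] v=[-1.2646 -2.7418 5.0064]
Step 4: x=[5.1940 9.1701 16.4359] v=[-2.3816 -0.5194 3.9010]

Answer: 5.1940 9.1701 16.4359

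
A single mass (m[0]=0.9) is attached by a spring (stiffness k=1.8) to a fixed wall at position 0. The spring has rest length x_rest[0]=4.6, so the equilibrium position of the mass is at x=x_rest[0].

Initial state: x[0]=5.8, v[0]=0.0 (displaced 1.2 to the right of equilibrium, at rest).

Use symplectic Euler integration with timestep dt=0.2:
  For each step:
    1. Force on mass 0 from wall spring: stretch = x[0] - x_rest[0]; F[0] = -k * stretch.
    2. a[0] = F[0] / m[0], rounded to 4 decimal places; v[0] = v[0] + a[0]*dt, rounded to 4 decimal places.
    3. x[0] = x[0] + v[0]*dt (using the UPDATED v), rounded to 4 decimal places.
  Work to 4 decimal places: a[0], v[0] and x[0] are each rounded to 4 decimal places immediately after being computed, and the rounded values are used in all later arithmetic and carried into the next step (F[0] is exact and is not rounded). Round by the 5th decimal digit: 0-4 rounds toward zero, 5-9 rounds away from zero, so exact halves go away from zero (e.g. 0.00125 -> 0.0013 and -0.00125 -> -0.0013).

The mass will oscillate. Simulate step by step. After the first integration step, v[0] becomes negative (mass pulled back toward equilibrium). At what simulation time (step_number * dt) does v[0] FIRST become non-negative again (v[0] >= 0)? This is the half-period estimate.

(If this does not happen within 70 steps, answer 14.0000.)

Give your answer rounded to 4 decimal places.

Answer: 2.4000

Derivation:
Step 0: x=[5.8000] v=[0.0000]
Step 1: x=[5.7040] v=[-0.4800]
Step 2: x=[5.5197] v=[-0.9216]
Step 3: x=[5.2618] v=[-1.2895]
Step 4: x=[4.9510] v=[-1.5542]
Step 5: x=[4.6121] v=[-1.6946]
Step 6: x=[4.2722] v=[-1.6994]
Step 7: x=[3.9585] v=[-1.5683]
Step 8: x=[3.6962] v=[-1.3117]
Step 9: x=[3.5062] v=[-0.9502]
Step 10: x=[3.4037] v=[-0.5127]
Step 11: x=[3.3969] v=[-0.0342]
Step 12: x=[3.4863] v=[0.4470]
First v>=0 after going negative at step 12, time=2.4000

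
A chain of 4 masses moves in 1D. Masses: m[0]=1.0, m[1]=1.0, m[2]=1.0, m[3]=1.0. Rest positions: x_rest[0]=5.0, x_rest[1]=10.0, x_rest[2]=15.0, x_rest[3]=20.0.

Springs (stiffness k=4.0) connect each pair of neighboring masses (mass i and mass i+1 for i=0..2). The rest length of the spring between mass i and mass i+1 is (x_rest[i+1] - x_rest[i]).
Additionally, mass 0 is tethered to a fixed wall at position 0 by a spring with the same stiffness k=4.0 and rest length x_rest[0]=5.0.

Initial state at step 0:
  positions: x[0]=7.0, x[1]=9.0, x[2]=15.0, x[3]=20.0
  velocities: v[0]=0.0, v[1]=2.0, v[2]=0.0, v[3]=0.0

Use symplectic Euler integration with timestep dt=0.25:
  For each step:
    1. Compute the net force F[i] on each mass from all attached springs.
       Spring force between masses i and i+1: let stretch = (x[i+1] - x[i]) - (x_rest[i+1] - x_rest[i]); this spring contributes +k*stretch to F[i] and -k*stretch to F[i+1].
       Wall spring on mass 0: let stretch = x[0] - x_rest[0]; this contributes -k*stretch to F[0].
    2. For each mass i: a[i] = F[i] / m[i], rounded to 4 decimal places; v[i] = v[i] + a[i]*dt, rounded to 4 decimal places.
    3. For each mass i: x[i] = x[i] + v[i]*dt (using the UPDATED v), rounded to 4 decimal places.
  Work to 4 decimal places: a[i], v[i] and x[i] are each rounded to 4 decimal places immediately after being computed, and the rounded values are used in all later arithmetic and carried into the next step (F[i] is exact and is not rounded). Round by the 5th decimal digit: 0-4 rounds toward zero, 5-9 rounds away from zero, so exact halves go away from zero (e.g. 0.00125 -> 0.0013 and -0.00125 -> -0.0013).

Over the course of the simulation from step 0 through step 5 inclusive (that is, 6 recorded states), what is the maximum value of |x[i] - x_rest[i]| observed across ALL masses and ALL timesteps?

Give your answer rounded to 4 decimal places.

Answer: 2.0625

Derivation:
Step 0: x=[7.0000 9.0000 15.0000 20.0000] v=[0.0000 2.0000 0.0000 0.0000]
Step 1: x=[5.7500 10.5000 14.7500 20.0000] v=[-5.0000 6.0000 -1.0000 0.0000]
Step 2: x=[4.2500 11.8750 14.7500 19.9375] v=[-6.0000 5.5000 0.0000 -0.2500]
Step 3: x=[3.5938 12.0625 15.3281 19.8281] v=[-2.6250 0.7500 2.3125 -0.4375]
Step 4: x=[4.1563 10.9492 16.2148 19.8437] v=[2.2499 -4.4531 3.5469 0.0625]
Step 5: x=[5.3779 9.4541 16.6924 20.2021] v=[4.8865 -5.9804 1.9102 1.4336]
Max displacement = 2.0625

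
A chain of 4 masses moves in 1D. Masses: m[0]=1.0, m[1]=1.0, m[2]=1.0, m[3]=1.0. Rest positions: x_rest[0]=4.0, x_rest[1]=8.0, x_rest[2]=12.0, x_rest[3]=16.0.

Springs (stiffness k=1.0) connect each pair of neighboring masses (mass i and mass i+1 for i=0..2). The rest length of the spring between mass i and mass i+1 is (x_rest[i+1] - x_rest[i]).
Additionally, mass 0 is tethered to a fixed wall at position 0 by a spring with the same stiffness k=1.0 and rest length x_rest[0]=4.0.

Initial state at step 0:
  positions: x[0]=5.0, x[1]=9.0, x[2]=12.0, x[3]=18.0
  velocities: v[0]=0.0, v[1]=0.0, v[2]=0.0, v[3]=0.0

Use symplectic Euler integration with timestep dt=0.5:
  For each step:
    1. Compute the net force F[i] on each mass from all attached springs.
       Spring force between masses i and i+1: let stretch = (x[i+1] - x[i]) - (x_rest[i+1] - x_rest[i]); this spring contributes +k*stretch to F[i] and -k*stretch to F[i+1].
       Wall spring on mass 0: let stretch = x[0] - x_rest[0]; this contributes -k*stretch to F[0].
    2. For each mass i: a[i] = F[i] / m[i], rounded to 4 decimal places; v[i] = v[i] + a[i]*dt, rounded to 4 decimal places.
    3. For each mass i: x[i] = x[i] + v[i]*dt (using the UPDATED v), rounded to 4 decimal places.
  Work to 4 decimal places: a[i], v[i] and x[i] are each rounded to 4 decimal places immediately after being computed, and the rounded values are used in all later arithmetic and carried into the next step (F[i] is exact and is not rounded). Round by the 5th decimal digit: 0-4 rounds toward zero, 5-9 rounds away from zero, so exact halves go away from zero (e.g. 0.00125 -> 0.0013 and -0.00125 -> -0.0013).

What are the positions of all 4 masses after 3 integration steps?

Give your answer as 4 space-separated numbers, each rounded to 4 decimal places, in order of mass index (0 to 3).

Step 0: x=[5.0000 9.0000 12.0000 18.0000] v=[0.0000 0.0000 0.0000 0.0000]
Step 1: x=[4.7500 8.7500 12.7500 17.5000] v=[-0.5000 -0.5000 1.5000 -1.0000]
Step 2: x=[4.3125 8.5000 13.6875 16.8125] v=[-0.8750 -0.5000 1.8750 -1.3750]
Step 3: x=[3.8438 8.5000 14.1094 16.3438] v=[-0.9375 0.0000 0.8438 -0.9375]

Answer: 3.8438 8.5000 14.1094 16.3438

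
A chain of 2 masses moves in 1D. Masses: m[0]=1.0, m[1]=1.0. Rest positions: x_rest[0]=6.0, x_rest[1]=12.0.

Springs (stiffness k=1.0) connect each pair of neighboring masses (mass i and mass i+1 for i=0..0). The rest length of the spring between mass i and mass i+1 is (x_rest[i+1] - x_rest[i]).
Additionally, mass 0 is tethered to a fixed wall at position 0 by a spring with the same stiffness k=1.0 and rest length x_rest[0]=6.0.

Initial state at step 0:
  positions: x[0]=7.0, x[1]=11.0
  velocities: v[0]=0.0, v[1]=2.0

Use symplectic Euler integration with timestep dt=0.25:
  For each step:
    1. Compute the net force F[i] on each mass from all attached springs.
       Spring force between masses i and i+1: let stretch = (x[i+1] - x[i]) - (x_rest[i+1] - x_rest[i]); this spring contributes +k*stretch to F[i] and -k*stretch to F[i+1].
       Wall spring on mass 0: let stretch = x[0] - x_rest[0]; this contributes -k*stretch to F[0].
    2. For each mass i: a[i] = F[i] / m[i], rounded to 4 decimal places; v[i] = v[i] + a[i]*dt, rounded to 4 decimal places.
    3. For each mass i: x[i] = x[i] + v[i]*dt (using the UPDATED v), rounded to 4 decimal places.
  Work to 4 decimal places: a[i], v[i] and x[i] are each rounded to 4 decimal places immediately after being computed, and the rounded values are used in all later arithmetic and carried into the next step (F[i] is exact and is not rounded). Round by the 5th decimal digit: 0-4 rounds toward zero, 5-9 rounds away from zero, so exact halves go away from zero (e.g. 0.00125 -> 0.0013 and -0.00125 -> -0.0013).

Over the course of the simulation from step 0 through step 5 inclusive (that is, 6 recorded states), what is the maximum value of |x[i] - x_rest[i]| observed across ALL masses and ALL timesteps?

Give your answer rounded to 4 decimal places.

Answer: 2.2280

Derivation:
Step 0: x=[7.0000 11.0000] v=[0.0000 2.0000]
Step 1: x=[6.8125 11.6250] v=[-0.7500 2.5000]
Step 2: x=[6.5000 12.3242] v=[-1.2500 2.7969]
Step 3: x=[6.1453 13.0344] v=[-1.4190 2.8409]
Step 4: x=[5.8370 13.6891] v=[-1.2331 2.6186]
Step 5: x=[5.6547 14.2280] v=[-0.7293 2.1556]
Max displacement = 2.2280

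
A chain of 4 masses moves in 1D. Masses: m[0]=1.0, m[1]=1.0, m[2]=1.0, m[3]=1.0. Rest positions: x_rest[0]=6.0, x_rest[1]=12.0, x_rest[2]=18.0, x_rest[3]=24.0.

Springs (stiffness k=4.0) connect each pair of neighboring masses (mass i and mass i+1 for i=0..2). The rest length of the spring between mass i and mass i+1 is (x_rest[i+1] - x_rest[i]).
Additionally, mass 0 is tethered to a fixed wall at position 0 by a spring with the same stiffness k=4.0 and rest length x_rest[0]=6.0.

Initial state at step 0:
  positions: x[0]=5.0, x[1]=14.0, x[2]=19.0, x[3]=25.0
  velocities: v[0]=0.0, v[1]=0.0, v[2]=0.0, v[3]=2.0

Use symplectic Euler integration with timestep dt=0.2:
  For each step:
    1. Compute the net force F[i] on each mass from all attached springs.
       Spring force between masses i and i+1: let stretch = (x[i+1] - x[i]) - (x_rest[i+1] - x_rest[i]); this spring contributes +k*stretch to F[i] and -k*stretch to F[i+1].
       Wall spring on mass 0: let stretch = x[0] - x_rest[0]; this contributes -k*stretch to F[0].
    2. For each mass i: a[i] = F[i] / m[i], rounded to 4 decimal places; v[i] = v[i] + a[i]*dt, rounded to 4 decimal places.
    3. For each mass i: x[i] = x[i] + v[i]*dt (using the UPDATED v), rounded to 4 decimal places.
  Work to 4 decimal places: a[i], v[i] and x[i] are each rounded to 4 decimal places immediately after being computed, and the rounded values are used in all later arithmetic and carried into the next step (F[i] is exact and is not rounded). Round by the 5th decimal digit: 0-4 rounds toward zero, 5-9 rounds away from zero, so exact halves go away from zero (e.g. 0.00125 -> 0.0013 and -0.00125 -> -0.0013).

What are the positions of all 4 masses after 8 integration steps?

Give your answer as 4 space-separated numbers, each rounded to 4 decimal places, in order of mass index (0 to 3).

Answer: 5.2979 14.2308 19.1463 25.4469

Derivation:
Step 0: x=[5.0000 14.0000 19.0000 25.0000] v=[0.0000 0.0000 0.0000 2.0000]
Step 1: x=[5.6400 13.3600 19.1600 25.4000] v=[3.2000 -3.2000 0.8000 2.0000]
Step 2: x=[6.6128 12.4128 19.3904 25.7616] v=[4.8640 -4.7360 1.1520 1.8080]
Step 3: x=[7.4556 11.6540 19.5238 26.0638] v=[4.2138 -3.7939 0.6669 1.5110]
Step 4: x=[7.7772 11.4826 19.4444 26.2796] v=[1.6080 -0.8568 -0.3969 1.0790]
Step 5: x=[7.4473 11.9923 19.1848 26.3618] v=[-1.6494 2.5483 -1.2982 0.4108]
Step 6: x=[6.6531 12.9256 18.9227 26.2556] v=[-3.9712 4.6663 -1.3106 -0.5308]
Step 7: x=[5.7980 13.8148 18.8743 25.9362] v=[-4.2757 4.4460 -0.2420 -1.5971]
Step 8: x=[5.2979 14.2308 19.1463 25.4469] v=[-2.5007 2.0802 1.3599 -2.4466]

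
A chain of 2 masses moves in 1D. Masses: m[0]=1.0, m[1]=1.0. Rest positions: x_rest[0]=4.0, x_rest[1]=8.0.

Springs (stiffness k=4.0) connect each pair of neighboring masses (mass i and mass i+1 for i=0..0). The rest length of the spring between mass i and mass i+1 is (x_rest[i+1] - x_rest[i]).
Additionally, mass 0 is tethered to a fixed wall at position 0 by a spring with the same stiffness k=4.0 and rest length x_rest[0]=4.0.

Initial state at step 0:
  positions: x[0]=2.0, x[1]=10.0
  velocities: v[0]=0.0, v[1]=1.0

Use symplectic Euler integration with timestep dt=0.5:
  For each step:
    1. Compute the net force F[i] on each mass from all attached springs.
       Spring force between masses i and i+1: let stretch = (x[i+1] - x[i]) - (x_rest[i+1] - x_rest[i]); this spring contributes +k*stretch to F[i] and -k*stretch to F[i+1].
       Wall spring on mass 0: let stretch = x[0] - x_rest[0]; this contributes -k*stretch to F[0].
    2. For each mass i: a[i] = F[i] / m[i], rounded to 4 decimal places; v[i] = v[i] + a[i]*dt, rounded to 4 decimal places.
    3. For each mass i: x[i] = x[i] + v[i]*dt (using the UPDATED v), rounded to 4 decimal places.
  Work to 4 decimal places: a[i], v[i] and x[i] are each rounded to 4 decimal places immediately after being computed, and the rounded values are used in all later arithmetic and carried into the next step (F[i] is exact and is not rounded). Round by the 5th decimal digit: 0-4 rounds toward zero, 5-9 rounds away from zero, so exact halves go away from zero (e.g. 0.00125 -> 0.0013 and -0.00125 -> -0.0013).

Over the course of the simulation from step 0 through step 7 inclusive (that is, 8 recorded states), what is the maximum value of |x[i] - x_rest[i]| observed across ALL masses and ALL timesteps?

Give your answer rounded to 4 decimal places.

Answer: 4.0000

Derivation:
Step 0: x=[2.0000 10.0000] v=[0.0000 1.0000]
Step 1: x=[8.0000 6.5000] v=[12.0000 -7.0000]
Step 2: x=[4.5000 8.5000] v=[-7.0000 4.0000]
Step 3: x=[0.5000 10.5000] v=[-8.0000 4.0000]
Step 4: x=[6.0000 6.5000] v=[11.0000 -8.0000]
Step 5: x=[6.0000 6.0000] v=[0.0000 -1.0000]
Step 6: x=[0.0000 9.5000] v=[-12.0000 7.0000]
Step 7: x=[3.5000 7.5000] v=[7.0000 -4.0000]
Max displacement = 4.0000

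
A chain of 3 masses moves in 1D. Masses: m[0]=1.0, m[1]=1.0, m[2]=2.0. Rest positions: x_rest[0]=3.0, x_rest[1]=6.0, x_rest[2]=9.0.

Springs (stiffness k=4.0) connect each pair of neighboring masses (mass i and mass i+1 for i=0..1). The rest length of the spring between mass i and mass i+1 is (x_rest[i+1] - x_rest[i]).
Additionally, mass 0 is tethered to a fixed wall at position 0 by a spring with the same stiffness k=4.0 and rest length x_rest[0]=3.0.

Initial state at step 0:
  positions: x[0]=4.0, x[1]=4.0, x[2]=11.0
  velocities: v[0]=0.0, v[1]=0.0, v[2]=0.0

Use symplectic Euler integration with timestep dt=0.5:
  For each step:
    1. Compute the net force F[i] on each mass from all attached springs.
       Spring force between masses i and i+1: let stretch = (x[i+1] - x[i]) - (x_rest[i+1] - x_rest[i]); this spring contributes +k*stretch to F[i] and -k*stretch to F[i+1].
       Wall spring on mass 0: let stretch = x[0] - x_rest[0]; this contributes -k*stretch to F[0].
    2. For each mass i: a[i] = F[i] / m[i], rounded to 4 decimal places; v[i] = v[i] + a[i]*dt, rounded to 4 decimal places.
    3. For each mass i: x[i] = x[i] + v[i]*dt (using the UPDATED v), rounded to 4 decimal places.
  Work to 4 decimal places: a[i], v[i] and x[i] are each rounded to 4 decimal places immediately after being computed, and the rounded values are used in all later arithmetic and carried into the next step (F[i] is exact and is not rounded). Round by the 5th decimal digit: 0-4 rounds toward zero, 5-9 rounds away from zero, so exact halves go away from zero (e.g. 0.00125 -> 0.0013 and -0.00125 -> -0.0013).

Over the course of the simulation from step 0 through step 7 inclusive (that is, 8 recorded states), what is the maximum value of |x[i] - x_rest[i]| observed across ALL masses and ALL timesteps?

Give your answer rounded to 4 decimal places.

Answer: 5.0000

Derivation:
Step 0: x=[4.0000 4.0000 11.0000] v=[0.0000 0.0000 0.0000]
Step 1: x=[0.0000 11.0000 9.0000] v=[-8.0000 14.0000 -4.0000]
Step 2: x=[7.0000 5.0000 9.5000] v=[14.0000 -12.0000 1.0000]
Step 3: x=[5.0000 5.5000 9.2500] v=[-4.0000 1.0000 -0.5000]
Step 4: x=[-1.5000 9.2500 8.6250] v=[-13.0000 7.5000 -1.2500]
Step 5: x=[4.2500 1.6250 9.8125] v=[11.5000 -15.2500 2.3750]
Step 6: x=[3.1250 4.8125 8.4063] v=[-2.2500 6.3750 -2.8125]
Step 7: x=[0.5625 9.9063 6.7032] v=[-5.1250 10.1876 -3.4063]
Max displacement = 5.0000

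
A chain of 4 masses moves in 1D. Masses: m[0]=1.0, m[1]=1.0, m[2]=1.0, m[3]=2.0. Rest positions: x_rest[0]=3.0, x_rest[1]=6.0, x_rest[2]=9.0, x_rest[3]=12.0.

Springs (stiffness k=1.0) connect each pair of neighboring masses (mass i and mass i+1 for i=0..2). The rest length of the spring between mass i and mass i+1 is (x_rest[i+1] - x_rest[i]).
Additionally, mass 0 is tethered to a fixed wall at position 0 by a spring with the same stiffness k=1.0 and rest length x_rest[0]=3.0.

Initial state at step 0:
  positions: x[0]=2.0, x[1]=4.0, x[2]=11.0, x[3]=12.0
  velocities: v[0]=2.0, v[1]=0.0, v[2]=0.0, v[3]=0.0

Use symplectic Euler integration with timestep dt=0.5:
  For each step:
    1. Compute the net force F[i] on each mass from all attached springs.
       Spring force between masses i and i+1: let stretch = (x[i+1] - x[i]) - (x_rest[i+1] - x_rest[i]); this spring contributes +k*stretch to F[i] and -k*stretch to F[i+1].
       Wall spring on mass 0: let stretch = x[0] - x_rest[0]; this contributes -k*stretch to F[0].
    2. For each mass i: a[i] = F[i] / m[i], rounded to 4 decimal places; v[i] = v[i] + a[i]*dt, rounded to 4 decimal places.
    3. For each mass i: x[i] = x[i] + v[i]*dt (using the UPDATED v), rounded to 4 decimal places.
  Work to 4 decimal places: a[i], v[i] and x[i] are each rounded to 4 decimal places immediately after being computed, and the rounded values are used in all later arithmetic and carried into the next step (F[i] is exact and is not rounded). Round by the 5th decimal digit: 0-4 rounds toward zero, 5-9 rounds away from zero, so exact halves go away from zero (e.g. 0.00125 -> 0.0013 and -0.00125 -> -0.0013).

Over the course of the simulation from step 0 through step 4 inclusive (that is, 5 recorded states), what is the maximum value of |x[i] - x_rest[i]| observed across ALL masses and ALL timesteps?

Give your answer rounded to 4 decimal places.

Step 0: x=[2.0000 4.0000 11.0000 12.0000] v=[2.0000 0.0000 0.0000 0.0000]
Step 1: x=[3.0000 5.2500 9.5000 12.2500] v=[2.0000 2.5000 -3.0000 0.5000]
Step 2: x=[3.8125 7.0000 7.6250 12.5313] v=[1.6250 3.5000 -3.7500 0.5625]
Step 3: x=[4.4688 8.1094 6.8203 12.5743] v=[1.3125 2.2188 -1.6094 0.0859]
Step 4: x=[4.9180 7.9864 7.7764 12.2730] v=[0.8984 -0.2461 1.9122 -0.6026]
Max displacement = 2.1797

Answer: 2.1797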